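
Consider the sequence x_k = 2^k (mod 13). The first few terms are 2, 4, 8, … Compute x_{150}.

Listing terms: x_1 = 2, x_2 = 4, x_3 = 8, x_4 = 3, x_5 = 6, x_6 = 12, x_7 = 11, x_8 = 9, x_9 = 5, x_{10} = 10, x_{11} = 7, x_{12} = 1, x_{13} = 2.
The sequence repeats with period 12.
(150 - 1) mod 12 = 5, so x_{150} = x_6 = 12.

12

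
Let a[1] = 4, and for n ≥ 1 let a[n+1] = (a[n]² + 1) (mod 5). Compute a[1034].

Computing terms: a[1] = 4,  a[2] = 2,  a[3] = 0,  a[4] = 1,  a[5] = 2.
Since a[5] = a[2] = 2, the sequence is eventually periodic: after a pre-period of length 1 it cycles with period 3.
For n ≥ 2, a[n] depends only on (n - 2) mod 3. (1034 - 2) mod 3 = 0, so a[1034] = a[2] = 2.

2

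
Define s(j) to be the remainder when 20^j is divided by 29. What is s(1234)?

Listing terms: s(1) = 20, s(2) = 23, s(3) = 25, s(4) = 7, s(5) = 24, s(6) = 16, s(7) = 1, s(8) = 20.
The sequence repeats with period 7.
(1234 - 1) mod 7 = 1, so s(1234) = s(2) = 23.

23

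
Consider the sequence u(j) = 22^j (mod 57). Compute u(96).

7

Computing terms: u(0) = 1, u(1) = 22, u(2) = 28, u(3) = 46, u(4) = 43, u(5) = 34, u(6) = 7, u(7) = 40, u(8) = 25, u(9) = 37, u(10) = 16, u(11) = 10, u(12) = 49, u(13) = 52, u(14) = 4, u(15) = 31, u(16) = 55, u(17) = 13, u(18) = 1.
Since u(18) = u(0) = 1, the sequence is periodic with period 18.
(96 - 0) mod 18 = 6, so u(96) = u(6) = 7.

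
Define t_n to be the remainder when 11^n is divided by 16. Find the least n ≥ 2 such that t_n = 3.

3

t_1 = 11,  t_2 = 9,  t_3 = 3,  t_4 = 1,  t_5 = 11.
The sequence repeats with period 4.
The value 3 first appears (with n ≥ 2) at t_3.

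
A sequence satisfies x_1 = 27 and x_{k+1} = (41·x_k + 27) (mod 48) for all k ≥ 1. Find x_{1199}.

Listing terms: x_1 = 27,  x_2 = 30,  x_3 = 9,  x_4 = 12,  x_5 = 39,  x_6 = 42,  x_7 = 21,  x_8 = 24,  x_9 = 3,  x_{10} = 6,  x_{11} = 33,  x_{12} = 36,  x_{13} = 15,  x_{14} = 18,  x_{15} = 45,  x_{16} = 0,  x_{17} = 27.
Since x_{17} = x_1 = 27, the sequence is periodic with period 16.
So x_{1199} = x_{1 + ((1199-1) mod 16)} = x_{15} = 45.

45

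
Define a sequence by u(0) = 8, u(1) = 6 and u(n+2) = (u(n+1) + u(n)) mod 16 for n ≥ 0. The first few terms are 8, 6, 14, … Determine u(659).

14

u(0) = 8,  u(1) = 6,  u(2) = 14,  u(3) = 4,  u(4) = 2,  u(5) = 6,  u(6) = 8,  u(7) = 14,  u(8) = 6,  u(9) = 4,  u(10) = 10,  u(11) = 14,  u(12) = 8,  u(13) = 6.
Since (u(12), u(13)) = (u(0), u(1)) = (8, 6) (two consecutive terms determine the rest), the sequence is periodic with period 12.
So u(659) = u(0 + ((659-0) mod 12)) = u(11) = 14.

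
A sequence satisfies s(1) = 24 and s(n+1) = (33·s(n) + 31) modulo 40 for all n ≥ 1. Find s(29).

Computing terms: s(1) = 24,  s(2) = 23,  s(3) = 30,  s(4) = 21,  s(5) = 4,  s(6) = 3,  s(7) = 10,  s(8) = 1,  s(9) = 24.
The sequence repeats with period 8.
(29 - 1) mod 8 = 4, so s(29) = s(5) = 4.

4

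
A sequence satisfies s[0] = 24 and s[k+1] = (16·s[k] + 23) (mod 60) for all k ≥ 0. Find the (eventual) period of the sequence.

15

Computing terms: s[0] = 24,  s[1] = 47,  s[2] = 55,  s[3] = 3,  s[4] = 11,  s[5] = 19,  s[6] = 27,  s[7] = 35,  s[8] = 43,  s[9] = 51,  s[10] = 59,  s[11] = 7,  s[12] = 15,  s[13] = 23,  s[14] = 31,  s[15] = 39,  s[16] = 47.
Since s[16] = s[1] = 47, the sequence is eventually periodic: after a pre-period of length 1 it cycles with period 15.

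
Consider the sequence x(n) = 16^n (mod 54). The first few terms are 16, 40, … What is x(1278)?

28

Listing terms: x(1) = 16; x(2) = 40; x(3) = 46; x(4) = 34; x(5) = 4; x(6) = 10; x(7) = 52; x(8) = 22; x(9) = 28; x(10) = 16.
Since x(10) = x(1) = 16, the sequence is periodic with period 9.
So x(1278) = x(1 + ((1278-1) mod 9)) = x(9) = 28.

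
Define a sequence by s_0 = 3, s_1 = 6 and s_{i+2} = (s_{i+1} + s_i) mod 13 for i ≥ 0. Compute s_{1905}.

We have s_0 = 3; s_1 = 6; s_2 = 9; s_3 = 2; s_4 = 11; s_5 = 0; s_6 = 11; s_7 = 11; s_8 = 9; s_9 = 7; s_{10} = 3; s_{11} = 10; s_{12} = 0; s_{13} = 10; s_{14} = 10; s_{15} = 7; s_{16} = 4; s_{17} = 11; s_{18} = 2; s_{19} = 0; s_{20} = 2; s_{21} = 2; s_{22} = 4; s_{23} = 6; s_{24} = 10; s_{25} = 3; s_{26} = 0; s_{27} = 3; s_{28} = 3; s_{29} = 6.
The sequence repeats with period 28.
So s_{1905} = s_{0 + ((1905-0) mod 28)} = s_1 = 6.

6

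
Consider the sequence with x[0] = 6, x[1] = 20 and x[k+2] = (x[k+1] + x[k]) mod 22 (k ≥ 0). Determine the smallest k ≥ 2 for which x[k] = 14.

x[0] = 6,  x[1] = 20,  x[2] = 4,  x[3] = 2,  x[4] = 6,  x[5] = 8,  x[6] = 14,  x[7] = 0,  x[8] = 14,  x[9] = 14,  x[10] = 6,  x[11] = 20.
The sequence repeats with period 10.
The value 14 first appears (with k ≥ 2) at x[6].

6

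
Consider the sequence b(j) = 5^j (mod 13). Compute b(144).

b(1) = 5,  b(2) = 12,  b(3) = 8,  b(4) = 1,  b(5) = 5.
Since b(5) = b(1) = 5, the sequence is periodic with period 4.
So b(144) = b(1 + ((144-1) mod 4)) = b(4) = 1.

1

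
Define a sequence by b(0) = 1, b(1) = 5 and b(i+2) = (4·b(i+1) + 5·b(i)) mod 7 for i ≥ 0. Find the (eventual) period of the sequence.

Computing terms: b(0) = 1; b(1) = 5; b(2) = 4; b(3) = 6; b(4) = 2; b(5) = 3; b(6) = 1; b(7) = 5.
The sequence repeats with period 6.

6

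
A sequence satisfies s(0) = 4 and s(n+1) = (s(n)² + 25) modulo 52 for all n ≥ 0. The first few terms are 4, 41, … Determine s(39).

21

Listing terms: s(0) = 4; s(1) = 41; s(2) = 42; s(3) = 21; s(4) = 50; s(5) = 29; s(6) = 34; s(7) = 37; s(8) = 42.
Since s(8) = s(2) = 42, the sequence is eventually periodic: after a pre-period of length 2 it cycles with period 6.
For n ≥ 2, s(n) depends only on (n - 2) mod 6. (39 - 2) mod 6 = 1, so s(39) = s(3) = 21.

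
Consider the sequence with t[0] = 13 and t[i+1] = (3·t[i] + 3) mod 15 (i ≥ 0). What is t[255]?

t[0] = 13,  t[1] = 12,  t[2] = 9,  t[3] = 0,  t[4] = 3,  t[5] = 12.
Since t[5] = t[1] = 12, the sequence is eventually periodic: after a pre-period of length 1 it cycles with period 4.
For i ≥ 1, t[i] depends only on (i - 1) mod 4. (255 - 1) mod 4 = 2, so t[255] = t[3] = 0.

0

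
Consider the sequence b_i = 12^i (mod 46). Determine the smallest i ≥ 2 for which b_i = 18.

b_1 = 12,  b_2 = 6,  b_3 = 26,  b_4 = 36,  b_5 = 18,  b_6 = 32,  b_7 = 16,  b_8 = 8,  b_9 = 4,  b_{10} = 2,  b_{11} = 24,  b_{12} = 12.
The sequence repeats with period 11.
The value 18 first appears (with i ≥ 2) at b_5.

5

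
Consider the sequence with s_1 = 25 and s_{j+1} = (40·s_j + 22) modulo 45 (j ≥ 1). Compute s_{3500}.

2

Computing terms: s_1 = 25,  s_2 = 32,  s_3 = 42,  s_4 = 37,  s_5 = 17,  s_6 = 27,  s_7 = 22,  s_8 = 2,  s_9 = 12,  s_{10} = 7,  s_{11} = 32.
Since s_{11} = s_2 = 32, the sequence is eventually periodic: after a pre-period of length 1 it cycles with period 9.
For j ≥ 2, s_j depends only on (j - 2) mod 9. (3500 - 2) mod 9 = 6, so s_{3500} = s_8 = 2.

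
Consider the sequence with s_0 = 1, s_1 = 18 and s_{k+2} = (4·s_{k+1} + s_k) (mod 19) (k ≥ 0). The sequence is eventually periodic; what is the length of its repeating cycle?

Listing terms: s_0 = 1; s_1 = 18; s_2 = 16; s_3 = 6; s_4 = 2; s_5 = 14; s_6 = 1; s_7 = 18.
The sequence repeats with period 6.

6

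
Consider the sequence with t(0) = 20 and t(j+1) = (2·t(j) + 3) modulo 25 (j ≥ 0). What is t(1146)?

t(0) = 20,  t(1) = 18,  t(2) = 14,  t(3) = 6,  t(4) = 15,  t(5) = 8,  t(6) = 19,  t(7) = 16,  t(8) = 10,  t(9) = 23,  t(10) = 24,  t(11) = 1,  t(12) = 5,  t(13) = 13,  t(14) = 4,  t(15) = 11,  t(16) = 0,  t(17) = 3,  t(18) = 9,  t(19) = 21,  t(20) = 20.
Since t(20) = t(0) = 20, the sequence is periodic with period 20.
So t(1146) = t(0 + ((1146-0) mod 20)) = t(6) = 19.

19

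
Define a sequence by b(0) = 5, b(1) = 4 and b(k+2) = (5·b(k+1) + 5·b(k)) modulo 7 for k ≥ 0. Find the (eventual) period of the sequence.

24

We have b(0) = 5,  b(1) = 4,  b(2) = 3,  b(3) = 0,  b(4) = 1,  b(5) = 5,  b(6) = 2,  b(7) = 0,  b(8) = 3,  b(9) = 1,  b(10) = 6,  b(11) = 0,  b(12) = 2,  b(13) = 3,  b(14) = 4,  b(15) = 0,  b(16) = 6,  b(17) = 2,  b(18) = 5,  b(19) = 0,  b(20) = 4,  b(21) = 6,  b(22) = 1,  b(23) = 0,  b(24) = 5,  b(25) = 4.
The sequence repeats with period 24.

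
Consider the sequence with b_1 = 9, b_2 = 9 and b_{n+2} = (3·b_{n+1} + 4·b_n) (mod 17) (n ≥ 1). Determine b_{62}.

Listing terms: b_1 = 9, b_2 = 9, b_3 = 12, b_4 = 4, b_5 = 9, b_6 = 9.
The sequence repeats with period 4.
So b_{62} = b_{1 + ((62-1) mod 4)} = b_2 = 9.

9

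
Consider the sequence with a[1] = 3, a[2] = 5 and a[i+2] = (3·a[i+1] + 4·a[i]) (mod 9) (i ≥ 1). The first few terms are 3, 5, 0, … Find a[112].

2

a[1] = 3, a[2] = 5, a[3] = 0, a[4] = 2, a[5] = 6, a[6] = 8, a[7] = 3, a[8] = 5.
The sequence repeats with period 6.
So a[112] = a[1 + ((112-1) mod 6)] = a[4] = 2.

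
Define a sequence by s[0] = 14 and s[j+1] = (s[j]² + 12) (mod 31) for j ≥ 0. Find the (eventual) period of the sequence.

8

s[0] = 14; s[1] = 22; s[2] = 0; s[3] = 12; s[4] = 1; s[5] = 13; s[6] = 26; s[7] = 6; s[8] = 17; s[9] = 22.
Since s[9] = s[1] = 22, the sequence is eventually periodic: after a pre-period of length 1 it cycles with period 8.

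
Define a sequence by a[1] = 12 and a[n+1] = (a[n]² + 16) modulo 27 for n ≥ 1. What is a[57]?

20

a[1] = 12; a[2] = 25; a[3] = 20; a[4] = 11; a[5] = 2; a[6] = 20.
Since a[6] = a[3] = 20, the sequence is eventually periodic: after a pre-period of length 2 it cycles with period 3.
For n ≥ 3, a[n] depends only on (n - 3) mod 3. (57 - 3) mod 3 = 0, so a[57] = a[3] = 20.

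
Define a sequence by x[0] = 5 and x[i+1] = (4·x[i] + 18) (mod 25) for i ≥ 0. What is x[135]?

8

x[0] = 5,  x[1] = 13,  x[2] = 20,  x[3] = 23,  x[4] = 10,  x[5] = 8,  x[6] = 0,  x[7] = 18,  x[8] = 15,  x[9] = 3,  x[10] = 5.
The sequence repeats with period 10.
So x[135] = x[0 + ((135-0) mod 10)] = x[5] = 8.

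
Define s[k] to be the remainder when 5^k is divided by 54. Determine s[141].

35

Computing terms: s[1] = 5,  s[2] = 25,  s[3] = 17,  s[4] = 31,  s[5] = 47,  s[6] = 19,  s[7] = 41,  s[8] = 43,  s[9] = 53,  s[10] = 49,  s[11] = 29,  s[12] = 37,  s[13] = 23,  s[14] = 7,  s[15] = 35,  s[16] = 13,  s[17] = 11,  s[18] = 1,  s[19] = 5.
The sequence repeats with period 18.
(141 - 1) mod 18 = 14, so s[141] = s[15] = 35.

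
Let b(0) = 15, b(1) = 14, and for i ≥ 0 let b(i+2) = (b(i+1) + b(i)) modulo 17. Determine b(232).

b(0) = 15, b(1) = 14, b(2) = 12, b(3) = 9, b(4) = 4, b(5) = 13, b(6) = 0, b(7) = 13, b(8) = 13, b(9) = 9, b(10) = 5, b(11) = 14, b(12) = 2, b(13) = 16, b(14) = 1, b(15) = 0, b(16) = 1, b(17) = 1, b(18) = 2, b(19) = 3, b(20) = 5, b(21) = 8, b(22) = 13, b(23) = 4, b(24) = 0, b(25) = 4, b(26) = 4, b(27) = 8, b(28) = 12, b(29) = 3, b(30) = 15, b(31) = 1, b(32) = 16, b(33) = 0, b(34) = 16, b(35) = 16, b(36) = 15, b(37) = 14.
Since (b(36), b(37)) = (b(0), b(1)) = (15, 14) (two consecutive terms determine the rest), the sequence is periodic with period 36.
So b(232) = b(0 + ((232-0) mod 36)) = b(16) = 1.

1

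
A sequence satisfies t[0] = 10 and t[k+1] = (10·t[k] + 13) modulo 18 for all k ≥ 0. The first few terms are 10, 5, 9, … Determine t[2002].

17

We have t[0] = 10, t[1] = 5, t[2] = 9, t[3] = 13, t[4] = 17, t[5] = 3, t[6] = 7, t[7] = 11, t[8] = 15, t[9] = 1, t[10] = 5.
Since t[10] = t[1] = 5, the sequence is eventually periodic: after a pre-period of length 1 it cycles with period 9.
For k ≥ 1, t[k] depends only on (k - 1) mod 9. (2002 - 1) mod 9 = 3, so t[2002] = t[4] = 17.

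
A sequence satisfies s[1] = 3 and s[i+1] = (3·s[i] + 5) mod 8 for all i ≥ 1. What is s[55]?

7

Listing terms: s[1] = 3, s[2] = 6, s[3] = 7, s[4] = 2, s[5] = 3.
The sequence repeats with period 4.
(55 - 1) mod 4 = 2, so s[55] = s[3] = 7.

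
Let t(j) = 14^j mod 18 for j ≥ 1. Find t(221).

Computing terms: t(1) = 14,  t(2) = 16,  t(3) = 8,  t(4) = 4,  t(5) = 2,  t(6) = 10,  t(7) = 14.
Since t(7) = t(1) = 14, the sequence is periodic with period 6.
(221 - 1) mod 6 = 4, so t(221) = t(5) = 2.

2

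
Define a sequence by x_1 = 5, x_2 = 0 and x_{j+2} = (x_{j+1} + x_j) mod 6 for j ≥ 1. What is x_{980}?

x_1 = 5; x_2 = 0; x_3 = 5; x_4 = 5; x_5 = 4; x_6 = 3; x_7 = 1; x_8 = 4; x_9 = 5; x_{10} = 3; x_{11} = 2; x_{12} = 5; x_{13} = 1; x_{14} = 0; x_{15} = 1; x_{16} = 1; x_{17} = 2; x_{18} = 3; x_{19} = 5; x_{20} = 2; x_{21} = 1; x_{22} = 3; x_{23} = 4; x_{24} = 1; x_{25} = 5; x_{26} = 0.
The sequence repeats with period 24.
So x_{980} = x_{1 + ((980-1) mod 24)} = x_{20} = 2.

2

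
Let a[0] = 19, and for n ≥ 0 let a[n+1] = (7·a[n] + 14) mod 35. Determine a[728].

14

Computing terms: a[0] = 19, a[1] = 7, a[2] = 28, a[3] = 0, a[4] = 14, a[5] = 7.
Since a[5] = a[1] = 7, the sequence is eventually periodic: after a pre-period of length 1 it cycles with period 4.
For n ≥ 1, a[n] depends only on (n - 1) mod 4. (728 - 1) mod 4 = 3, so a[728] = a[4] = 14.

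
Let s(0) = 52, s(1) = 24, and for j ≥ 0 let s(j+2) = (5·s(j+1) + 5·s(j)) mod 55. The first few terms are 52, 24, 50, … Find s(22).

50

Computing terms: s(0) = 52, s(1) = 24, s(2) = 50, s(3) = 40, s(4) = 10, s(5) = 30, s(6) = 35, s(7) = 50, s(8) = 40.
Since (s(7), s(8)) = (s(2), s(3)) = (50, 40) (two consecutive terms determine the rest), the sequence is eventually periodic: after a pre-period of length 2 it cycles with period 5.
For j ≥ 2, s(j) depends only on (j - 2) mod 5. (22 - 2) mod 5 = 0, so s(22) = s(2) = 50.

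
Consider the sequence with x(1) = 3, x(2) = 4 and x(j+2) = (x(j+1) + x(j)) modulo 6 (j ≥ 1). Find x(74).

4

We have x(1) = 3,  x(2) = 4,  x(3) = 1,  x(4) = 5,  x(5) = 0,  x(6) = 5,  x(7) = 5,  x(8) = 4,  x(9) = 3,  x(10) = 1,  x(11) = 4,  x(12) = 5,  x(13) = 3,  x(14) = 2,  x(15) = 5,  x(16) = 1,  x(17) = 0,  x(18) = 1,  x(19) = 1,  x(20) = 2,  x(21) = 3,  x(22) = 5,  x(23) = 2,  x(24) = 1,  x(25) = 3,  x(26) = 4.
Since (x(25), x(26)) = (x(1), x(2)) = (3, 4) (two consecutive terms determine the rest), the sequence is periodic with period 24.
(74 - 1) mod 24 = 1, so x(74) = x(2) = 4.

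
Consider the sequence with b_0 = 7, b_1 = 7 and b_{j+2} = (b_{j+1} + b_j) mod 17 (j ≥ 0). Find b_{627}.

b_0 = 7, b_1 = 7, b_2 = 14, b_3 = 4, b_4 = 1, b_5 = 5, b_6 = 6, b_7 = 11, b_8 = 0, b_9 = 11, b_{10} = 11, b_{11} = 5, b_{12} = 16, b_{13} = 4, b_{14} = 3, b_{15} = 7, b_{16} = 10, b_{17} = 0, b_{18} = 10, b_{19} = 10, b_{20} = 3, b_{21} = 13, b_{22} = 16, b_{23} = 12, b_{24} = 11, b_{25} = 6, b_{26} = 0, b_{27} = 6, b_{28} = 6, b_{29} = 12, b_{30} = 1, b_{31} = 13, b_{32} = 14, b_{33} = 10, b_{34} = 7, b_{35} = 0, b_{36} = 7, b_{37} = 7.
Since (b_{36}, b_{37}) = (b_0, b_1) = (7, 7) (two consecutive terms determine the rest), the sequence is periodic with period 36.
So b_{627} = b_{0 + ((627-0) mod 36)} = b_{15} = 7.

7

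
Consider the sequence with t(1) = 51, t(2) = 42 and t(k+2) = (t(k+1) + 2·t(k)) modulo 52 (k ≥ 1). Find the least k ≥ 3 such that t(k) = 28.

t(1) = 51, t(2) = 42, t(3) = 40, t(4) = 20, t(5) = 48, t(6) = 36, t(7) = 28, t(8) = 48, t(9) = 0, t(10) = 44, t(11) = 44, t(12) = 28, t(13) = 12, t(14) = 16, t(15) = 40, t(16) = 20.
Since (t(15), t(16)) = (t(3), t(4)) = (40, 20) (two consecutive terms determine the rest), the sequence is eventually periodic: after a pre-period of length 2 it cycles with period 12.
The value 28 first appears (with k ≥ 3) at t(7).

7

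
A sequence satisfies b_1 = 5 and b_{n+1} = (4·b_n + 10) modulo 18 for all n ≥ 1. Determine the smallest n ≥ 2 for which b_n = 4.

3

Computing terms: b_1 = 5; b_2 = 12; b_3 = 4; b_4 = 8; b_5 = 6; b_6 = 16; b_7 = 2; b_8 = 0; b_9 = 10; b_{10} = 14; b_{11} = 12.
Since b_{11} = b_2 = 12, the sequence is eventually periodic: after a pre-period of length 1 it cycles with period 9.
The value 4 first appears (with n ≥ 2) at b_3.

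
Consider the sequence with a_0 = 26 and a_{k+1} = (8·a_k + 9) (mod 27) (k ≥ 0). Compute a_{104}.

17

Listing terms: a_0 = 26; a_1 = 1; a_2 = 17; a_3 = 10; a_4 = 8; a_5 = 19; a_6 = 26.
Since a_6 = a_0 = 26, the sequence is periodic with period 6.
So a_{104} = a_{0 + ((104-0) mod 6)} = a_2 = 17.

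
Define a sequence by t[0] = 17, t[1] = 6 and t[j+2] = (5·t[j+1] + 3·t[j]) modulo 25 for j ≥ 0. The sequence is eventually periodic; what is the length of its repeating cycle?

Listing terms: t[0] = 17,  t[1] = 6,  t[2] = 6,  t[3] = 23,  t[4] = 8,  t[5] = 9,  t[6] = 19,  t[7] = 22,  t[8] = 17,  t[9] = 1,  t[10] = 6,  t[11] = 8,  t[12] = 8,  t[13] = 14,  t[14] = 19,  t[15] = 12,  t[16] = 17,  t[17] = 21,  t[18] = 6,  t[19] = 18,  t[20] = 8,  t[21] = 19,  t[22] = 19,  t[23] = 2,  t[24] = 17,  t[25] = 16,  t[26] = 6,  t[27] = 3,  t[28] = 8,  t[29] = 24,  t[30] = 19,  t[31] = 17,  t[32] = 17,  t[33] = 11,  t[34] = 6,  t[35] = 13,  t[36] = 8,  t[37] = 4,  t[38] = 19,  t[39] = 7,  t[40] = 17,  t[41] = 6.
Since (t[40], t[41]) = (t[0], t[1]) = (17, 6) (two consecutive terms determine the rest), the sequence is periodic with period 40.

40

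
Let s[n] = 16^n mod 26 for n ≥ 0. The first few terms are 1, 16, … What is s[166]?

Computing terms: s[0] = 1, s[1] = 16, s[2] = 22, s[3] = 14, s[4] = 16.
Since s[4] = s[1] = 16, the sequence is eventually periodic: after a pre-period of length 1 it cycles with period 3.
For n ≥ 1, s[n] depends only on (n - 1) mod 3. (166 - 1) mod 3 = 0, so s[166] = s[1] = 16.

16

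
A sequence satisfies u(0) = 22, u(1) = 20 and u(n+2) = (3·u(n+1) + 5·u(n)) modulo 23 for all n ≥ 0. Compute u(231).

1

We have u(0) = 22; u(1) = 20; u(2) = 9; u(3) = 12; u(4) = 12; u(5) = 4; u(6) = 3; u(7) = 6; u(8) = 10; u(9) = 14; u(10) = 0; u(11) = 1; u(12) = 3; u(13) = 14; u(14) = 11; u(15) = 11; u(16) = 19; u(17) = 20; u(18) = 17; u(19) = 13; u(20) = 9; u(21) = 0; u(22) = 22; u(23) = 20.
The sequence repeats with period 22.
So u(231) = u(0 + ((231-0) mod 22)) = u(11) = 1.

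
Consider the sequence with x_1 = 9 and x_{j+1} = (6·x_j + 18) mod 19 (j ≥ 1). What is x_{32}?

Computing terms: x_1 = 9,  x_2 = 15,  x_3 = 13,  x_4 = 1,  x_5 = 5,  x_6 = 10,  x_7 = 2,  x_8 = 11,  x_9 = 8,  x_{10} = 9.
Since x_{10} = x_1 = 9, the sequence is periodic with period 9.
(32 - 1) mod 9 = 4, so x_{32} = x_5 = 5.

5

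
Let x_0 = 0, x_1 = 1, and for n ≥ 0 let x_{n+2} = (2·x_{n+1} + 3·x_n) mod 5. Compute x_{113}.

Computing terms: x_0 = 0; x_1 = 1; x_2 = 2; x_3 = 2; x_4 = 0; x_5 = 1.
Since (x_4, x_5) = (x_0, x_1) = (0, 1) (two consecutive terms determine the rest), the sequence is periodic with period 4.
So x_{113} = x_{0 + ((113-0) mod 4)} = x_1 = 1.

1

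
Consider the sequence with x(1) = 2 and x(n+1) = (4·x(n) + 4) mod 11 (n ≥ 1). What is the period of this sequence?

5

x(1) = 2; x(2) = 1; x(3) = 8; x(4) = 3; x(5) = 5; x(6) = 2.
Since x(6) = x(1) = 2, the sequence is periodic with period 5.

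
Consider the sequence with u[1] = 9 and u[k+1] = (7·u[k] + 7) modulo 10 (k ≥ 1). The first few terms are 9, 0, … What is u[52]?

6

We have u[1] = 9, u[2] = 0, u[3] = 7, u[4] = 6, u[5] = 9.
The sequence repeats with period 4.
(52 - 1) mod 4 = 3, so u[52] = u[4] = 6.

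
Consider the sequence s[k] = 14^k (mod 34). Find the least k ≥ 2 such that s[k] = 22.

13

Listing terms: s[1] = 14, s[2] = 26, s[3] = 24, s[4] = 30, s[5] = 12, s[6] = 32, s[7] = 6, s[8] = 16, s[9] = 20, s[10] = 8, s[11] = 10, s[12] = 4, s[13] = 22, s[14] = 2, s[15] = 28, s[16] = 18, s[17] = 14.
The sequence repeats with period 16.
The value 22 first appears (with k ≥ 2) at s[13].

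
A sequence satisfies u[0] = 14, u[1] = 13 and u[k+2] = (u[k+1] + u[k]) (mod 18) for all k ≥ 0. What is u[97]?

Computing terms: u[0] = 14, u[1] = 13, u[2] = 9, u[3] = 4, u[4] = 13, u[5] = 17, u[6] = 12, u[7] = 11, u[8] = 5, u[9] = 16, u[10] = 3, u[11] = 1, u[12] = 4, u[13] = 5, u[14] = 9, u[15] = 14, u[16] = 5, u[17] = 1, u[18] = 6, u[19] = 7, u[20] = 13, u[21] = 2, u[22] = 15, u[23] = 17, u[24] = 14, u[25] = 13.
Since (u[24], u[25]) = (u[0], u[1]) = (14, 13) (two consecutive terms determine the rest), the sequence is periodic with period 24.
(97 - 0) mod 24 = 1, so u[97] = u[1] = 13.

13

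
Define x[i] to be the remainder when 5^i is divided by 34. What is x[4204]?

21

Listing terms: x[1] = 5,  x[2] = 25,  x[3] = 23,  x[4] = 13,  x[5] = 31,  x[6] = 19,  x[7] = 27,  x[8] = 33,  x[9] = 29,  x[10] = 9,  x[11] = 11,  x[12] = 21,  x[13] = 3,  x[14] = 15,  x[15] = 7,  x[16] = 1,  x[17] = 5.
The sequence repeats with period 16.
So x[4204] = x[1 + ((4204-1) mod 16)] = x[12] = 21.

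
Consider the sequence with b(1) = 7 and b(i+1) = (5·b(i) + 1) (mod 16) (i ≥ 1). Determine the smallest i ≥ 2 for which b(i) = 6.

8

b(1) = 7; b(2) = 4; b(3) = 5; b(4) = 10; b(5) = 3; b(6) = 0; b(7) = 1; b(8) = 6; b(9) = 15; b(10) = 12; b(11) = 13; b(12) = 2; b(13) = 11; b(14) = 8; b(15) = 9; b(16) = 14; b(17) = 7.
The sequence repeats with period 16.
The value 6 first appears (with i ≥ 2) at b(8).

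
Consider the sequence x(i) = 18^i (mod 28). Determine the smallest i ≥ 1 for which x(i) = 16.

Listing terms: x(0) = 1, x(1) = 18, x(2) = 16, x(3) = 8, x(4) = 4, x(5) = 16.
Since x(5) = x(2) = 16, the sequence is eventually periodic: after a pre-period of length 2 it cycles with period 3.
The value 16 first appears (with i ≥ 1) at x(2).

2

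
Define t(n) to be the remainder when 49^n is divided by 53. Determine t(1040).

Computing terms: t(1) = 49, t(2) = 16, t(3) = 42, t(4) = 44, t(5) = 36, t(6) = 15, t(7) = 46, t(8) = 28, t(9) = 47, t(10) = 24, t(11) = 10, t(12) = 13, t(13) = 1, t(14) = 49.
Since t(14) = t(1) = 49, the sequence is periodic with period 13.
(1040 - 1) mod 13 = 12, so t(1040) = t(13) = 1.

1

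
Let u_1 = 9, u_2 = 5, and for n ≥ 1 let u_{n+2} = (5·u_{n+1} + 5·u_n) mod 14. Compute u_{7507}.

Listing terms: u_1 = 9; u_2 = 5; u_3 = 0; u_4 = 11; u_5 = 13; u_6 = 8; u_7 = 7; u_8 = 5; u_9 = 4; u_{10} = 3; u_{11} = 7; u_{12} = 8; u_{13} = 5; u_{14} = 9; u_{15} = 0; u_{16} = 3; u_{17} = 1; u_{18} = 6; u_{19} = 7; u_{20} = 9; u_{21} = 10; u_{22} = 11; u_{23} = 7; u_{24} = 6; u_{25} = 9; u_{26} = 5.
Since (u_{25}, u_{26}) = (u_1, u_2) = (9, 5) (two consecutive terms determine the rest), the sequence is periodic with period 24.
So u_{7507} = u_{1 + ((7507-1) mod 24)} = u_{19} = 7.

7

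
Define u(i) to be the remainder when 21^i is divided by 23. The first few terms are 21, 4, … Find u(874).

9

We have u(1) = 21; u(2) = 4; u(3) = 15; u(4) = 16; u(5) = 14; u(6) = 18; u(7) = 10; u(8) = 3; u(9) = 17; u(10) = 12; u(11) = 22; u(12) = 2; u(13) = 19; u(14) = 8; u(15) = 7; u(16) = 9; u(17) = 5; u(18) = 13; u(19) = 20; u(20) = 6; u(21) = 11; u(22) = 1; u(23) = 21.
Since u(23) = u(1) = 21, the sequence is periodic with period 22.
So u(874) = u(1 + ((874-1) mod 22)) = u(16) = 9.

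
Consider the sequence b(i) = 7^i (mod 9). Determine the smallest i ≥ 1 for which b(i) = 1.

3

b(0) = 1; b(1) = 7; b(2) = 4; b(3) = 1.
The sequence repeats with period 3.
The value 1 next appears (with i ≥ 1) at b(3).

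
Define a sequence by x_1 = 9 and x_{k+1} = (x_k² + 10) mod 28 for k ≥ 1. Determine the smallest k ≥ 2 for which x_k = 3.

3

We have x_1 = 9; x_2 = 7; x_3 = 3; x_4 = 19; x_5 = 7.
Since x_5 = x_2 = 7, the sequence is eventually periodic: after a pre-period of length 1 it cycles with period 3.
The value 3 first appears (with k ≥ 2) at x_3.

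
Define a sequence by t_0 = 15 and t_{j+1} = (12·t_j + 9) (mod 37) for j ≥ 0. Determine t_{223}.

We have t_0 = 15; t_1 = 4; t_2 = 20; t_3 = 27; t_4 = 0; t_5 = 9; t_6 = 6; t_7 = 7; t_8 = 19; t_9 = 15.
The sequence repeats with period 9.
(223 - 0) mod 9 = 7, so t_{223} = t_7 = 7.

7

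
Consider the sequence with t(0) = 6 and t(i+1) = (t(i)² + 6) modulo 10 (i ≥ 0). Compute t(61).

2

Listing terms: t(0) = 6,  t(1) = 2,  t(2) = 0,  t(3) = 6.
Since t(3) = t(0) = 6, the sequence is periodic with period 3.
So t(61) = t(0 + ((61-0) mod 3)) = t(1) = 2.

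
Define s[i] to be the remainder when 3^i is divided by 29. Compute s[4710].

Listing terms: s[1] = 3, s[2] = 9, s[3] = 27, s[4] = 23, s[5] = 11, s[6] = 4, s[7] = 12, s[8] = 7, s[9] = 21, s[10] = 5, s[11] = 15, s[12] = 16, s[13] = 19, s[14] = 28, s[15] = 26, s[16] = 20, s[17] = 2, s[18] = 6, s[19] = 18, s[20] = 25, s[21] = 17, s[22] = 22, s[23] = 8, s[24] = 24, s[25] = 14, s[26] = 13, s[27] = 10, s[28] = 1, s[29] = 3.
The sequence repeats with period 28.
So s[4710] = s[1 + ((4710-1) mod 28)] = s[6] = 4.

4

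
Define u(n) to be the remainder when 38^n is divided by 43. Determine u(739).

Computing terms: u(1) = 38,  u(2) = 25,  u(3) = 4,  u(4) = 23,  u(5) = 14,  u(6) = 16,  u(7) = 6,  u(8) = 13,  u(9) = 21,  u(10) = 24,  u(11) = 9,  u(12) = 41,  u(13) = 10,  u(14) = 36,  u(15) = 35,  u(16) = 40,  u(17) = 15,  u(18) = 11,  u(19) = 31,  u(20) = 17,  u(21) = 1,  u(22) = 38.
Since u(22) = u(1) = 38, the sequence is periodic with period 21.
So u(739) = u(1 + ((739-1) mod 21)) = u(4) = 23.

23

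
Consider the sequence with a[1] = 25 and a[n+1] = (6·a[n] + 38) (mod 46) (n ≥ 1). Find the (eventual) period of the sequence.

11

a[1] = 25, a[2] = 4, a[3] = 16, a[4] = 42, a[5] = 14, a[6] = 30, a[7] = 34, a[8] = 12, a[9] = 18, a[10] = 8, a[11] = 40, a[12] = 2, a[13] = 4.
Since a[13] = a[2] = 4, the sequence is eventually periodic: after a pre-period of length 1 it cycles with period 11.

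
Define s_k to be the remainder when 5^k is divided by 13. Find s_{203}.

Computing terms: s_0 = 1; s_1 = 5; s_2 = 12; s_3 = 8; s_4 = 1.
The sequence repeats with period 4.
(203 - 0) mod 4 = 3, so s_{203} = s_3 = 8.

8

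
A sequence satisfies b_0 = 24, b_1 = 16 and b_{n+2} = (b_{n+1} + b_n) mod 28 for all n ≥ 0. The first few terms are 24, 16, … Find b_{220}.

Listing terms: b_0 = 24; b_1 = 16; b_2 = 12; b_3 = 0; b_4 = 12; b_5 = 12; b_6 = 24; b_7 = 8; b_8 = 4; b_9 = 12; b_{10} = 16; b_{11} = 0; b_{12} = 16; b_{13} = 16; b_{14} = 4; b_{15} = 20; b_{16} = 24; b_{17} = 16.
The sequence repeats with period 16.
So b_{220} = b_{0 + ((220-0) mod 16)} = b_{12} = 16.

16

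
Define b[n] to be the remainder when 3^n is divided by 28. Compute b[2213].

19

Computing terms: b[1] = 3, b[2] = 9, b[3] = 27, b[4] = 25, b[5] = 19, b[6] = 1, b[7] = 3.
Since b[7] = b[1] = 3, the sequence is periodic with period 6.
So b[2213] = b[1 + ((2213-1) mod 6)] = b[5] = 19.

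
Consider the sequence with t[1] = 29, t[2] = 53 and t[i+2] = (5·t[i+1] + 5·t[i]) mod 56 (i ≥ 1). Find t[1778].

Listing terms: t[1] = 29; t[2] = 53; t[3] = 18; t[4] = 19; t[5] = 17; t[6] = 12; t[7] = 33; t[8] = 1; t[9] = 2; t[10] = 15; t[11] = 29; t[12] = 52; t[13] = 13; t[14] = 45; t[15] = 10; t[16] = 51; t[17] = 25; t[18] = 44; t[19] = 9; t[20] = 41; t[21] = 26; t[22] = 55; t[23] = 13; t[24] = 4; t[25] = 29; t[26] = 53.
Since (t[25], t[26]) = (t[1], t[2]) = (29, 53) (two consecutive terms determine the rest), the sequence is periodic with period 24.
(1778 - 1) mod 24 = 1, so t[1778] = t[2] = 53.

53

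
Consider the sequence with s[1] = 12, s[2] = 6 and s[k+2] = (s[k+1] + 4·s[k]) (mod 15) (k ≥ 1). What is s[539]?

9

We have s[1] = 12,  s[2] = 6,  s[3] = 9,  s[4] = 3,  s[5] = 9,  s[6] = 6,  s[7] = 12,  s[8] = 6.
Since (s[7], s[8]) = (s[1], s[2]) = (12, 6) (two consecutive terms determine the rest), the sequence is periodic with period 6.
(539 - 1) mod 6 = 4, so s[539] = s[5] = 9.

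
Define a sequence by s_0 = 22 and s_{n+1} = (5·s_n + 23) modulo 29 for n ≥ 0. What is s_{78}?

15

Computing terms: s_0 = 22; s_1 = 17; s_2 = 21; s_3 = 12; s_4 = 25; s_5 = 3; s_6 = 9; s_7 = 10; s_8 = 15; s_9 = 11; s_{10} = 20; s_{11} = 7; s_{12} = 0; s_{13} = 23; s_{14} = 22.
The sequence repeats with period 14.
So s_{78} = s_{0 + ((78-0) mod 14)} = s_8 = 15.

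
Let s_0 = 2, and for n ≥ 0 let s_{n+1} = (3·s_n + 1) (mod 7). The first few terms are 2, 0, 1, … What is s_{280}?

We have s_0 = 2, s_1 = 0, s_2 = 1, s_3 = 4, s_4 = 6, s_5 = 5, s_6 = 2.
Since s_6 = s_0 = 2, the sequence is periodic with period 6.
(280 - 0) mod 6 = 4, so s_{280} = s_4 = 6.

6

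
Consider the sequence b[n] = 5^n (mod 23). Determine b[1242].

We have b[0] = 1; b[1] = 5; b[2] = 2; b[3] = 10; b[4] = 4; b[5] = 20; b[6] = 8; b[7] = 17; b[8] = 16; b[9] = 11; b[10] = 9; b[11] = 22; b[12] = 18; b[13] = 21; b[14] = 13; b[15] = 19; b[16] = 3; b[17] = 15; b[18] = 6; b[19] = 7; b[20] = 12; b[21] = 14; b[22] = 1.
Since b[22] = b[0] = 1, the sequence is periodic with period 22.
So b[1242] = b[0 + ((1242-0) mod 22)] = b[10] = 9.

9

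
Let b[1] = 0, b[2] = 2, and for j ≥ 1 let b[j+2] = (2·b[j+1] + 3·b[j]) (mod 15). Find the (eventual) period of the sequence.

b[1] = 0, b[2] = 2, b[3] = 4, b[4] = 14, b[5] = 10, b[6] = 2, b[7] = 4.
Since (b[6], b[7]) = (b[2], b[3]) = (2, 4) (two consecutive terms determine the rest), the sequence is eventually periodic: after a pre-period of length 1 it cycles with period 4.

4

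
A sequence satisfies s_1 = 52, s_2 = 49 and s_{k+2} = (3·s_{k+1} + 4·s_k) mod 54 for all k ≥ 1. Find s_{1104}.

25

s_1 = 52; s_2 = 49; s_3 = 31; s_4 = 19; s_5 = 19; s_6 = 25; s_7 = 43; s_8 = 13; s_9 = 49; s_{10} = 37; s_{11} = 37; s_{12} = 43; s_{13} = 7; s_{14} = 31; s_{15} = 13; s_{16} = 1; s_{17} = 1; s_{18} = 7; s_{19} = 25; s_{20} = 49; s_{21} = 31.
Since (s_{20}, s_{21}) = (s_2, s_3) = (49, 31) (two consecutive terms determine the rest), the sequence is eventually periodic: after a pre-period of length 1 it cycles with period 18.
For k ≥ 2, s_k depends only on (k - 2) mod 18. (1104 - 2) mod 18 = 4, so s_{1104} = s_6 = 25.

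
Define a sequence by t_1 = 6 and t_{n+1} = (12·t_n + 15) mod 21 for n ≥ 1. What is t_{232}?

Computing terms: t_1 = 6,  t_2 = 3,  t_3 = 9,  t_4 = 18,  t_5 = 0,  t_6 = 15,  t_7 = 6.
Since t_7 = t_1 = 6, the sequence is periodic with period 6.
So t_{232} = t_{1 + ((232-1) mod 6)} = t_4 = 18.

18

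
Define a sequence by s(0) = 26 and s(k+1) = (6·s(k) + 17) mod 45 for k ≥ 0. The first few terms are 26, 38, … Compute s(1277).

20

Listing terms: s(0) = 26, s(1) = 38, s(2) = 20, s(3) = 2, s(4) = 29, s(5) = 11, s(6) = 38.
Since s(6) = s(1) = 38, the sequence is eventually periodic: after a pre-period of length 1 it cycles with period 5.
For k ≥ 1, s(k) depends only on (k - 1) mod 5. (1277 - 1) mod 5 = 1, so s(1277) = s(2) = 20.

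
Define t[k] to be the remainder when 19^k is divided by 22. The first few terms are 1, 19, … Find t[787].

13

We have t[0] = 1,  t[1] = 19,  t[2] = 9,  t[3] = 17,  t[4] = 15,  t[5] = 21,  t[6] = 3,  t[7] = 13,  t[8] = 5,  t[9] = 7,  t[10] = 1.
The sequence repeats with period 10.
(787 - 0) mod 10 = 7, so t[787] = t[7] = 13.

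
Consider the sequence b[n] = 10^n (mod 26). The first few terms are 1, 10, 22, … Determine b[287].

Computing terms: b[0] = 1, b[1] = 10, b[2] = 22, b[3] = 12, b[4] = 16, b[5] = 4, b[6] = 14, b[7] = 10.
Since b[7] = b[1] = 10, the sequence is eventually periodic: after a pre-period of length 1 it cycles with period 6.
For n ≥ 1, b[n] depends only on (n - 1) mod 6. (287 - 1) mod 6 = 4, so b[287] = b[5] = 4.

4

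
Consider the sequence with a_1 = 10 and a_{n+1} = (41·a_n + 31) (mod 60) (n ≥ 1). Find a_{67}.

a_1 = 10; a_2 = 21; a_3 = 52; a_4 = 3; a_5 = 34; a_6 = 45; a_7 = 16; a_8 = 27; a_9 = 58; a_{10} = 9; a_{11} = 40; a_{12} = 51; a_{13} = 22; a_{14} = 33; a_{15} = 4; a_{16} = 15; a_{17} = 46; a_{18} = 57; a_{19} = 28; a_{20} = 39; a_{21} = 10.
Since a_{21} = a_1 = 10, the sequence is periodic with period 20.
So a_{67} = a_{1 + ((67-1) mod 20)} = a_7 = 16.

16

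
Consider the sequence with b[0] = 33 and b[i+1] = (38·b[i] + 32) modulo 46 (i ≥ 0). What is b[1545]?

b[0] = 33, b[1] = 44, b[2] = 2, b[3] = 16, b[4] = 42, b[5] = 18, b[6] = 26, b[7] = 8, b[8] = 14, b[9] = 12, b[10] = 28, b[11] = 38, b[12] = 4, b[13] = 0, b[14] = 32, b[15] = 6, b[16] = 30, b[17] = 22, b[18] = 40, b[19] = 34, b[20] = 36, b[21] = 20, b[22] = 10, b[23] = 44.
Since b[23] = b[1] = 44, the sequence is eventually periodic: after a pre-period of length 1 it cycles with period 22.
For i ≥ 1, b[i] depends only on (i - 1) mod 22. (1545 - 1) mod 22 = 4, so b[1545] = b[5] = 18.

18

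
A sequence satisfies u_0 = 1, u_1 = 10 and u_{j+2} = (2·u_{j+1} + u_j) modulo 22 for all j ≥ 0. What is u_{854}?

1

Computing terms: u_0 = 1,  u_1 = 10,  u_2 = 21,  u_3 = 8,  u_4 = 15,  u_5 = 16,  u_6 = 3,  u_7 = 0,  u_8 = 3,  u_9 = 6,  u_{10} = 15,  u_{11} = 14,  u_{12} = 21,  u_{13} = 12,  u_{14} = 1,  u_{15} = 14,  u_{16} = 7,  u_{17} = 6,  u_{18} = 19,  u_{19} = 0,  u_{20} = 19,  u_{21} = 16,  u_{22} = 7,  u_{23} = 8,  u_{24} = 1,  u_{25} = 10.
Since (u_{24}, u_{25}) = (u_0, u_1) = (1, 10) (two consecutive terms determine the rest), the sequence is periodic with period 24.
So u_{854} = u_{0 + ((854-0) mod 24)} = u_{14} = 1.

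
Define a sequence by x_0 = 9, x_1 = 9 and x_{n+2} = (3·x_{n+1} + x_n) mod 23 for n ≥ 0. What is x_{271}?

3

x_0 = 9,  x_1 = 9,  x_2 = 13,  x_3 = 2,  x_4 = 19,  x_5 = 13,  x_6 = 12,  x_7 = 3,  x_8 = 21,  x_9 = 20,  x_{10} = 12,  x_{11} = 10,  x_{12} = 19,  x_{13} = 21,  x_{14} = 13,  x_{15} = 14,  x_{16} = 9,  x_{17} = 18,  x_{18} = 17,  x_{19} = 0,  x_{20} = 17,  x_{21} = 5,  x_{22} = 9,  x_{23} = 9.
The sequence repeats with period 22.
(271 - 0) mod 22 = 7, so x_{271} = x_7 = 3.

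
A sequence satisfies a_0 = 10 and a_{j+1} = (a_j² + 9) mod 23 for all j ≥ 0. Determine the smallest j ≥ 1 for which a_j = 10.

3

Listing terms: a_0 = 10, a_1 = 17, a_2 = 22, a_3 = 10.
Since a_3 = a_0 = 10, the sequence is periodic with period 3.
The value 10 next appears (with j ≥ 1) at a_3.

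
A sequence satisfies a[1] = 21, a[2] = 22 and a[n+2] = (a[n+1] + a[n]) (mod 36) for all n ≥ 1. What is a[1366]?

Listing terms: a[1] = 21,  a[2] = 22,  a[3] = 7,  a[4] = 29,  a[5] = 0,  a[6] = 29,  a[7] = 29,  a[8] = 22,  a[9] = 15,  a[10] = 1,  a[11] = 16,  a[12] = 17,  a[13] = 33,  a[14] = 14,  a[15] = 11,  a[16] = 25,  a[17] = 0,  a[18] = 25,  a[19] = 25,  a[20] = 14,  a[21] = 3,  a[22] = 17,  a[23] = 20,  a[24] = 1,  a[25] = 21,  a[26] = 22.
The sequence repeats with period 24.
So a[1366] = a[1 + ((1366-1) mod 24)] = a[22] = 17.

17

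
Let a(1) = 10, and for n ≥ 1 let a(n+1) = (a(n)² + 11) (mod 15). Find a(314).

6

Computing terms: a(1) = 10, a(2) = 6, a(3) = 2, a(4) = 0, a(5) = 11, a(6) = 12, a(7) = 5, a(8) = 6.
Since a(8) = a(2) = 6, the sequence is eventually periodic: after a pre-period of length 1 it cycles with period 6.
For n ≥ 2, a(n) depends only on (n - 2) mod 6. (314 - 2) mod 6 = 0, so a(314) = a(2) = 6.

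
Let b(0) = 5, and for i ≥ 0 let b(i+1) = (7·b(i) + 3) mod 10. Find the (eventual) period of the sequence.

Listing terms: b(0) = 5,  b(1) = 8,  b(2) = 9,  b(3) = 6,  b(4) = 5.
Since b(4) = b(0) = 5, the sequence is periodic with period 4.

4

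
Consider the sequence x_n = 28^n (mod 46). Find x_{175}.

14

Computing terms: x_1 = 28,  x_2 = 2,  x_3 = 10,  x_4 = 4,  x_5 = 20,  x_6 = 8,  x_7 = 40,  x_8 = 16,  x_9 = 34,  x_{10} = 32,  x_{11} = 22,  x_{12} = 18,  x_{13} = 44,  x_{14} = 36,  x_{15} = 42,  x_{16} = 26,  x_{17} = 38,  x_{18} = 6,  x_{19} = 30,  x_{20} = 12,  x_{21} = 14,  x_{22} = 24,  x_{23} = 28.
Since x_{23} = x_1 = 28, the sequence is periodic with period 22.
(175 - 1) mod 22 = 20, so x_{175} = x_{21} = 14.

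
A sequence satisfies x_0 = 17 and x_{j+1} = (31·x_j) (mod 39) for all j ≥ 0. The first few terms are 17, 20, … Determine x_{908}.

17

Listing terms: x_0 = 17; x_1 = 20; x_2 = 35; x_3 = 32; x_4 = 17.
The sequence repeats with period 4.
(908 - 0) mod 4 = 0, so x_{908} = x_0 = 17.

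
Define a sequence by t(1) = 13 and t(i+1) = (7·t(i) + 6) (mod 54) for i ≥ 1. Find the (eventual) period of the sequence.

Listing terms: t(1) = 13,  t(2) = 43,  t(3) = 37,  t(4) = 49,  t(5) = 25,  t(6) = 19,  t(7) = 31,  t(8) = 7,  t(9) = 1,  t(10) = 13.
Since t(10) = t(1) = 13, the sequence is periodic with period 9.

9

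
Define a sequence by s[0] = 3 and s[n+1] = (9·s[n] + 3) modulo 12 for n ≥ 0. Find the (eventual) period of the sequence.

4

We have s[0] = 3, s[1] = 6, s[2] = 9, s[3] = 0, s[4] = 3.
Since s[4] = s[0] = 3, the sequence is periodic with period 4.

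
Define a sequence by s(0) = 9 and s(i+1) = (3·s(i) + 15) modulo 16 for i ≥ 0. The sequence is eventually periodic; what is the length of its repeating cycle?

8

Listing terms: s(0) = 9, s(1) = 10, s(2) = 13, s(3) = 6, s(4) = 1, s(5) = 2, s(6) = 5, s(7) = 14, s(8) = 9.
The sequence repeats with period 8.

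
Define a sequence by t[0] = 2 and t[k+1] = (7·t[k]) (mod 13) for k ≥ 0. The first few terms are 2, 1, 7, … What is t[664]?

Listing terms: t[0] = 2, t[1] = 1, t[2] = 7, t[3] = 10, t[4] = 5, t[5] = 9, t[6] = 11, t[7] = 12, t[8] = 6, t[9] = 3, t[10] = 8, t[11] = 4, t[12] = 2.
The sequence repeats with period 12.
(664 - 0) mod 12 = 4, so t[664] = t[4] = 5.

5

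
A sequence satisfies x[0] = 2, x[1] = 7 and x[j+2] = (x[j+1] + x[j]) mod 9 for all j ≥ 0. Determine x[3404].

7

We have x[0] = 2, x[1] = 7, x[2] = 0, x[3] = 7, x[4] = 7, x[5] = 5, x[6] = 3, x[7] = 8, x[8] = 2, x[9] = 1, x[10] = 3, x[11] = 4, x[12] = 7, x[13] = 2, x[14] = 0, x[15] = 2, x[16] = 2, x[17] = 4, x[18] = 6, x[19] = 1, x[20] = 7, x[21] = 8, x[22] = 6, x[23] = 5, x[24] = 2, x[25] = 7.
Since (x[24], x[25]) = (x[0], x[1]) = (2, 7) (two consecutive terms determine the rest), the sequence is periodic with period 24.
So x[3404] = x[0 + ((3404-0) mod 24)] = x[20] = 7.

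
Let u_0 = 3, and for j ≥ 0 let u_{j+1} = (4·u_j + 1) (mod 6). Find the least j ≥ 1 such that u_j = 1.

Computing terms: u_0 = 3,  u_1 = 1,  u_2 = 5,  u_3 = 3.
The sequence repeats with period 3.
The value 1 first appears (with j ≥ 1) at u_1.

1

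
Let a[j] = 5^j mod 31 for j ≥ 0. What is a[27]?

1

We have a[0] = 1,  a[1] = 5,  a[2] = 25,  a[3] = 1.
The sequence repeats with period 3.
(27 - 0) mod 3 = 0, so a[27] = a[0] = 1.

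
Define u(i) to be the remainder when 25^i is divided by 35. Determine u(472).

We have u(1) = 25; u(2) = 30; u(3) = 15; u(4) = 25.
The sequence repeats with period 3.
(472 - 1) mod 3 = 0, so u(472) = u(1) = 25.

25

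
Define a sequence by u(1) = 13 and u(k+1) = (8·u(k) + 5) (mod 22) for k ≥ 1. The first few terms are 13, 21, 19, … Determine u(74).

u(1) = 13,  u(2) = 21,  u(3) = 19,  u(4) = 3,  u(5) = 7,  u(6) = 17,  u(7) = 9,  u(8) = 11,  u(9) = 5,  u(10) = 1,  u(11) = 13.
Since u(11) = u(1) = 13, the sequence is periodic with period 10.
So u(74) = u(1 + ((74-1) mod 10)) = u(4) = 3.

3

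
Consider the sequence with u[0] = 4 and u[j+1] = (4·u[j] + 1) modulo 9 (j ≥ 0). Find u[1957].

2

Listing terms: u[0] = 4; u[1] = 8; u[2] = 6; u[3] = 7; u[4] = 2; u[5] = 0; u[6] = 1; u[7] = 5; u[8] = 3; u[9] = 4.
Since u[9] = u[0] = 4, the sequence is periodic with period 9.
So u[1957] = u[0 + ((1957-0) mod 9)] = u[4] = 2.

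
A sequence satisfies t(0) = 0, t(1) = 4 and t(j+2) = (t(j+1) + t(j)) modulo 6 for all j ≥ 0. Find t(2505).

t(0) = 0; t(1) = 4; t(2) = 4; t(3) = 2; t(4) = 0; t(5) = 2; t(6) = 2; t(7) = 4; t(8) = 0; t(9) = 4.
Since (t(8), t(9)) = (t(0), t(1)) = (0, 4) (two consecutive terms determine the rest), the sequence is periodic with period 8.
(2505 - 0) mod 8 = 1, so t(2505) = t(1) = 4.

4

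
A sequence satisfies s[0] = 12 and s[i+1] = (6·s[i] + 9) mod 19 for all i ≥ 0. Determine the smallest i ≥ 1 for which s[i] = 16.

7

s[0] = 12,  s[1] = 5,  s[2] = 1,  s[3] = 15,  s[4] = 4,  s[5] = 14,  s[6] = 17,  s[7] = 16,  s[8] = 10,  s[9] = 12.
Since s[9] = s[0] = 12, the sequence is periodic with period 9.
The value 16 first appears (with i ≥ 1) at s[7].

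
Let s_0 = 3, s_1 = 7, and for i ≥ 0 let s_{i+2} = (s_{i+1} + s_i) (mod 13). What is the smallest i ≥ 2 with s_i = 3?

16

s_0 = 3, s_1 = 7, s_2 = 10, s_3 = 4, s_4 = 1, s_5 = 5, s_6 = 6, s_7 = 11, s_8 = 4, s_9 = 2, s_{10} = 6, s_{11} = 8, s_{12} = 1, s_{13} = 9, s_{14} = 10, s_{15} = 6, s_{16} = 3, s_{17} = 9, s_{18} = 12, s_{19} = 8, s_{20} = 7, s_{21} = 2, s_{22} = 9, s_{23} = 11, s_{24} = 7, s_{25} = 5, s_{26} = 12, s_{27} = 4, s_{28} = 3, s_{29} = 7.
Since (s_{28}, s_{29}) = (s_0, s_1) = (3, 7) (two consecutive terms determine the rest), the sequence is periodic with period 28.
The value 3 first appears (with i ≥ 2) at s_{16}.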